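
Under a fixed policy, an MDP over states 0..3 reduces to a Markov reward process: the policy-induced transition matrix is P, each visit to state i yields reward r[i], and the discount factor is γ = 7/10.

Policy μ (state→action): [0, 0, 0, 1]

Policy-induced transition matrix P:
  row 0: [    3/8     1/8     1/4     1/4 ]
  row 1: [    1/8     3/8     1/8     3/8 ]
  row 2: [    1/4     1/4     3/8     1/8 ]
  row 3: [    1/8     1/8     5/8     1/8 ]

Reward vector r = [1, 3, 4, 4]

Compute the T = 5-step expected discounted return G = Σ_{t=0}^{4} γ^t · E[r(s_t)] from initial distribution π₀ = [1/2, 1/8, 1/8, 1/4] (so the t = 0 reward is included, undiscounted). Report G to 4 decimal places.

t=0: π = [0.5000, 0.1250, 0.1250, 0.2500], E[r] = 2.3750, γ^t·E[r] = 2.375000, running G = 2.375000
t=1: π = [0.2656, 0.1719, 0.3438, 0.2188], E[r] = 3.0313, γ^t·E[r] = 2.121875, running G = 4.496875
t=2: π = [0.2344, 0.2109, 0.3535, 0.2012], E[r] = 3.0859, γ^t·E[r] = 1.512109, running G = 6.008984
t=3: π = [0.2278, 0.2219, 0.3433, 0.2070], E[r] = 3.0947, γ^t·E[r] = 1.061491, running G = 7.070476
t=4: π = [0.2249, 0.2234, 0.3428, 0.2090], E[r] = 3.1021, γ^t·E[r] = 0.744802, running G = 7.815278

G = 7.8153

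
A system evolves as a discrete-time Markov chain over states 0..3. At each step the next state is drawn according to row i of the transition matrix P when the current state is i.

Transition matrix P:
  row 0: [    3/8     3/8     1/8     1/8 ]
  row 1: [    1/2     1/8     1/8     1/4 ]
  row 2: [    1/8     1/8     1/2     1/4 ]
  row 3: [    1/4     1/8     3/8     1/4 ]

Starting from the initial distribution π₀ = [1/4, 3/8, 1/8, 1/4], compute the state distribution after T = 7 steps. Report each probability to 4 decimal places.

t=0: π = [0.2500, 0.3750, 0.1250, 0.2500]
t=1: π = [0.3594, 0.1875, 0.2344, 0.2188]
t=2: π = [0.3125, 0.2148, 0.2676, 0.2051]
t=3: π = [0.3093, 0.2031, 0.2766, 0.2109]
t=4: π = [0.3049, 0.2023, 0.2815, 0.2113]
t=5: π = [0.3035, 0.2012, 0.2834, 0.2119]
t=6: π = [0.3028, 0.2009, 0.2842, 0.2121]
t=7: π = [0.3025, 0.2007, 0.2846, 0.2121]

π = [0.3025, 0.2007, 0.2846, 0.2121]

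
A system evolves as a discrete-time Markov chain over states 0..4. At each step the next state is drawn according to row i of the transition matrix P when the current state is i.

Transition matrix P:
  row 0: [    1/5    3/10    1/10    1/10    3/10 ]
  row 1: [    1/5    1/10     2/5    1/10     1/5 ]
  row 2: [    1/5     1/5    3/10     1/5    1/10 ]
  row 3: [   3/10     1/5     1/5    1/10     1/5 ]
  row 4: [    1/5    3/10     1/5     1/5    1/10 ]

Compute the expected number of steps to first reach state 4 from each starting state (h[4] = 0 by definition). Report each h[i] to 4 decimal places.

First-step conditioning: h[4] = 0; for i ≠ 4, h[i] = 1 + Σ_k P[i][k]·h[k].
  h[0] = 1 + 1/5·h[0] + 3/10·h[1] + 1/10·h[2] + 1/10·h[3]
  h[1] = 1 + 1/5·h[0] + 1/10·h[1] + 2/5·h[2] + 1/10·h[3]
  h[2] = 1 + 1/5·h[0] + 1/5·h[1] + 3/10·h[2] + 1/5·h[3]
  h[3] = 1 + 3/10·h[0] + 1/5·h[1] + 1/5·h[2] + 1/10·h[3]
Solving the 4×4 linear system over states ≠ 4 gives exactly h = [4905/1084, 5615/1084, 3055/542, 5445/1084, 0] (h[4] = 0 is the target).

h = [4.5249, 5.1799, 5.6365, 5.0231, 0.0000]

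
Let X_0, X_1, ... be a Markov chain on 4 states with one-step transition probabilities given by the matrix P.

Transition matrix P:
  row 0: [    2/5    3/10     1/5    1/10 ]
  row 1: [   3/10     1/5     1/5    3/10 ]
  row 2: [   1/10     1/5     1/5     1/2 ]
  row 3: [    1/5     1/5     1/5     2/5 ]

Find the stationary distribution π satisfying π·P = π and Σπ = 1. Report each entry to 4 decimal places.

Balance equations π_j = Σ_i π_i·P[i][j]:
  π_0 = 2/5·π_0 + 3/10·π_1 + 1/10·π_2 + 1/5·π_3
  π_1 = 3/10·π_0 + 1/5·π_1 + 1/5·π_2 + 1/5·π_3
  π_2 = 1/5·π_0 + 1/5·π_1 + 1/5·π_2 + 1/5·π_3
  normalize: π_0 + π_1 + π_2 + π_3 = 1
Solving the linear system gives exactly π = [20/79, 89/395, 1/5, 127/395].

π = [0.2532, 0.2253, 0.2000, 0.3215]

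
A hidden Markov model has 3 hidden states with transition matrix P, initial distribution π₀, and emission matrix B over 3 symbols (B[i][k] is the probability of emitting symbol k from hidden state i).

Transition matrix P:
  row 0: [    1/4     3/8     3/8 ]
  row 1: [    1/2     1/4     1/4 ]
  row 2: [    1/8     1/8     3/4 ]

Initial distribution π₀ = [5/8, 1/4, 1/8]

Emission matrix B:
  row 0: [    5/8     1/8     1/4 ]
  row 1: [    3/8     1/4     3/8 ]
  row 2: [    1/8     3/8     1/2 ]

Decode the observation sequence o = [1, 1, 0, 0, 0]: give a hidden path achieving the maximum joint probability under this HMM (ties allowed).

t=0: δ = [7.812e-02, 6.250e-02, 4.688e-02]  (obs o_0=1)
t=1: δ = [3.906e-03, 7.324e-03, 1.318e-02]  ψ = [1, 0, 2]  (obs o_1=1)
t=2: δ = [2.289e-03, 6.866e-04, 1.236e-03]  ψ = [1, 1, 2]  (obs o_2=0)
t=3: δ = [3.576e-04, 3.219e-04, 1.159e-04]  ψ = [0, 0, 2]  (obs o_3=0)
t=4: δ = [1.006e-04, 5.029e-05, 1.676e-05]  ψ = [1, 0, 0]  (obs o_4=0)
backtrack: best end state = 0; path = [0, 1, 0, 1, 0]

path = [0, 1, 0, 1, 0]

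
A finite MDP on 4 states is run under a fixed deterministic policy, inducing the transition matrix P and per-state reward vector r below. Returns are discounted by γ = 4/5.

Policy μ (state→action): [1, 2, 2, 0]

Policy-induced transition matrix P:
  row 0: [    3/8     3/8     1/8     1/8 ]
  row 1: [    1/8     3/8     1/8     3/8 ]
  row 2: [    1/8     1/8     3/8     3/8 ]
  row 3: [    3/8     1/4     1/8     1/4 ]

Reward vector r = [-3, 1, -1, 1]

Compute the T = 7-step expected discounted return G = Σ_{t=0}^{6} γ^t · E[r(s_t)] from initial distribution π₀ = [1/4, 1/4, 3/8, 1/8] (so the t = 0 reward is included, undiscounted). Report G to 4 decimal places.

t=0: π = [0.2500, 0.2500, 0.3750, 0.1250], E[r] = -0.7500, γ^t·E[r] = -0.750000, running G = -0.750000
t=1: π = [0.2188, 0.2656, 0.2188, 0.2969], E[r] = -0.3125, γ^t·E[r] = -0.250000, running G = -1.000000
t=2: π = [0.2539, 0.2832, 0.1797, 0.2832], E[r] = -0.3750, γ^t·E[r] = -0.240000, running G = -1.240000
t=3: π = [0.2593, 0.2947, 0.1699, 0.2761], E[r] = -0.3770, γ^t·E[r] = -0.193000, running G = -1.433000
t=4: π = [0.2589, 0.2980, 0.1675, 0.2757], E[r] = -0.3704, γ^t·E[r] = -0.151700, running G = -1.584700
t=5: π = [0.2586, 0.2987, 0.1669, 0.2758], E[r] = -0.3683, γ^t·E[r] = -0.120670, running G = -1.705370
t=6: π = [0.2586, 0.2988, 0.1667, 0.2759], E[r] = -0.3679, γ^t·E[r] = -0.096441, running G = -1.801811

G = -1.8018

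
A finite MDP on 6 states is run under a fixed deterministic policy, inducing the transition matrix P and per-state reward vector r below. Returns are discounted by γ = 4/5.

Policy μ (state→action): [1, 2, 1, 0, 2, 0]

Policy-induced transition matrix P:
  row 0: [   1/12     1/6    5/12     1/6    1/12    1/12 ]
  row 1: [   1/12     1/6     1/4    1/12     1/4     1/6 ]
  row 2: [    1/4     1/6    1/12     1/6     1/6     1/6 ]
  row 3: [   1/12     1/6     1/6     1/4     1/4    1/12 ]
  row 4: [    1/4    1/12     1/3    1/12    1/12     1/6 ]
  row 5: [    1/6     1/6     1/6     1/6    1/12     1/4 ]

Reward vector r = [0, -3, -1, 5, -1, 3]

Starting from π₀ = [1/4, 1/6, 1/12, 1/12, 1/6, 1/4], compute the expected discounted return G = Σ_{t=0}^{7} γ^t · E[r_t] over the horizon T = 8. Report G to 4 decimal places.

G = 1.6260

t=0: π = [0.2500, 0.1667, 0.0833, 0.0833, 0.1667, 0.2500], E[r] = 0.4167, γ^t·E[r] = 0.416667, running G = 0.416667
t=1: π = [0.1458, 0.1528, 0.2639, 0.1458, 0.1319, 0.1597], E[r] = 0.3542, γ^t·E[r] = 0.283333, running G = 0.700000
t=2: π = [0.1626, 0.1557, 0.2159, 0.1551, 0.1551, 0.1557], E[r] = 0.4045, γ^t·E[r] = 0.258889, running G = 0.958889
t=3: π = [0.1581, 0.1537, 0.2282, 0.1537, 0.1531, 0.1532], E[r] = 0.3855, γ^t·E[r] = 0.197358, running G = 1.156247
t=4: π = [0.1596, 0.1539, 0.2255, 0.1539, 0.1536, 0.1534], E[r] = 0.3890, γ^t·E[r] = 0.159345, running G = 1.315592
t=5: π = [0.1593, 0.1539, 0.2262, 0.1539, 0.1534, 0.1533], E[r] = 0.3881, γ^t·E[r] = 0.127164, running G = 1.442756
t=6: π = [0.1594, 0.1539, 0.2260, 0.1539, 0.1535, 0.1533], E[r] = 0.3883, γ^t·E[r] = 0.101788, running G = 1.544544
t=7: π = [0.1594, 0.1539, 0.2261, 0.1539, 0.1535, 0.1533], E[r] = 0.3882, γ^t·E[r] = 0.081418, running G = 1.625962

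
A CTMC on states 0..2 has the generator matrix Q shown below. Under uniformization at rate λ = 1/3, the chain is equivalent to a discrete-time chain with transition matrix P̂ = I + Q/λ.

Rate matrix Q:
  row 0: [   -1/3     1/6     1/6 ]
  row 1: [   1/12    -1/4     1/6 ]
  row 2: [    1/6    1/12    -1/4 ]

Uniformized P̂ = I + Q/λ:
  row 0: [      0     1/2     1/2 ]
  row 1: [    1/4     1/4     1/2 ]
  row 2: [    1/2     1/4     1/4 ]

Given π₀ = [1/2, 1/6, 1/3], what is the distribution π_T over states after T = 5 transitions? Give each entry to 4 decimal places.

t=0: π = [0.5000, 0.1667, 0.3333]
t=1: π = [0.2083, 0.3750, 0.4167]
t=2: π = [0.3021, 0.3021, 0.3958]
t=3: π = [0.2734, 0.3255, 0.4010]
t=4: π = [0.2819, 0.3184, 0.3997]
t=5: π = [0.2795, 0.3205, 0.4001]

π = [0.2795, 0.3205, 0.4001]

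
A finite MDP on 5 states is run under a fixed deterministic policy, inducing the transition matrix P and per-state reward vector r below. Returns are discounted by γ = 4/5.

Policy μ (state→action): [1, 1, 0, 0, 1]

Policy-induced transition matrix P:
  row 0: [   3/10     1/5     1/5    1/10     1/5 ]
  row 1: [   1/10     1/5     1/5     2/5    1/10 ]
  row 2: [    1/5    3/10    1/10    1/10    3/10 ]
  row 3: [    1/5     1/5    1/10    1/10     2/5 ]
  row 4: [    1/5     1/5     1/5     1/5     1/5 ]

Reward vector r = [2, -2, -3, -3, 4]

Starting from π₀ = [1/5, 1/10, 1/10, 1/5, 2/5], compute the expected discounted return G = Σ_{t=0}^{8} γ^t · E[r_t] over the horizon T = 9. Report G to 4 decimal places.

t=0: π = [0.2000, 0.1000, 0.1000, 0.2000, 0.4000], E[r] = 0.9000, γ^t·E[r] = 0.900000, running G = 0.900000
t=1: π = [0.2100, 0.2100, 0.1700, 0.1700, 0.2400], E[r] = -0.0600, γ^t·E[r] = -0.048000, running G = 0.852000
t=2: π = [0.2000, 0.2170, 0.1660, 0.1870, 0.2300], E[r] = -0.1730, γ^t·E[r] = -0.110720, running G = 0.741280
t=3: π = [0.1983, 0.2166, 0.1647, 0.1881, 0.2323], E[r] = -0.1658, γ^t·E[r] = -0.084890, running G = 0.656390
t=4: π = [0.1982, 0.2165, 0.1647, 0.1882, 0.2324], E[r] = -0.1657, γ^t·E[r] = -0.067858, running G = 0.588532
t=5: π = [0.1982, 0.2165, 0.1647, 0.1882, 0.2325], E[r] = -0.1654, γ^t·E[r] = -0.054201, running G = 0.534331
t=6: π = [0.1982, 0.2165, 0.1647, 0.1882, 0.2325], E[r] = -0.1655, γ^t·E[r] = -0.043374, running G = 0.490957
t=7: π = [0.1982, 0.2165, 0.1647, 0.1882, 0.2325], E[r] = -0.1654, γ^t·E[r] = -0.034697, running G = 0.456260
t=8: π = [0.1982, 0.2165, 0.1647, 0.1882, 0.2325], E[r] = -0.1655, γ^t·E[r] = -0.027758, running G = 0.428502

G = 0.4285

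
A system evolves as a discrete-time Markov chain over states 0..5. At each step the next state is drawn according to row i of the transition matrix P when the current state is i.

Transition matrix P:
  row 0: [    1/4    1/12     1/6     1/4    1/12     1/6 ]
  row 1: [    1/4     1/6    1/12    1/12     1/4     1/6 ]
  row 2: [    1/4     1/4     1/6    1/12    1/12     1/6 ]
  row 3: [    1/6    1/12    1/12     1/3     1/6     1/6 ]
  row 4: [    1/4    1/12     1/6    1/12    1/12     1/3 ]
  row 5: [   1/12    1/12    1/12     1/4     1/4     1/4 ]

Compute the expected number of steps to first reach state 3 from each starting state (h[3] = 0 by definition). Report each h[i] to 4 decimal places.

h = [5.4212, 6.4751, 6.5004, 0.0000, 6.3361, 5.4895]

First-step conditioning: h[3] = 0; for i ≠ 3, h[i] = 1 + Σ_k P[i][k]·h[k].
  h[0] = 1 + 1/4·h[0] + 1/12·h[1] + 1/6·h[2] + 1/12·h[4] + 1/6·h[5]
  h[1] = 1 + 1/4·h[0] + 1/6·h[1] + 1/12·h[2] + 1/4·h[4] + 1/6·h[5]
  h[2] = 1 + 1/4·h[0] + 1/4·h[1] + 1/6·h[2] + 1/12·h[4] + 1/6·h[5]
  h[4] = 1 + 1/4·h[0] + 1/12·h[1] + 1/6·h[2] + 1/12·h[4] + 1/3·h[5]
  h[5] = 1 + 1/12·h[0] + 1/12·h[1] + 1/12·h[2] + 1/4·h[4] + 1/4·h[5]
Solving the 5×5 linear system over states ≠ 3 gives exactly h = [6435/1187, 7686/1187, 7716/1187, 0, 7521/1187, 6516/1187] (h[3] = 0 is the target).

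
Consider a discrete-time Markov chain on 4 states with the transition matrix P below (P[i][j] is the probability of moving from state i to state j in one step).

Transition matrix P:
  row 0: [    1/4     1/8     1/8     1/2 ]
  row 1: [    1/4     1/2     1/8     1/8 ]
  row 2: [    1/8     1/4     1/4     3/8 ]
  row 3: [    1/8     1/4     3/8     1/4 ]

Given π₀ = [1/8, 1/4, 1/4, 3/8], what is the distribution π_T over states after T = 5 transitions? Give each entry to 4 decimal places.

t=0: π = [0.1250, 0.2500, 0.2500, 0.3750]
t=1: π = [0.1719, 0.2969, 0.2500, 0.2813]
t=2: π = [0.1836, 0.3027, 0.2266, 0.2871]
t=3: π = [0.1858, 0.3027, 0.2251, 0.2864]
t=4: π = [0.1861, 0.3025, 0.2247, 0.2867]
t=5: π = [0.1861, 0.3024, 0.2248, 0.2868]

π = [0.1861, 0.3024, 0.2248, 0.2868]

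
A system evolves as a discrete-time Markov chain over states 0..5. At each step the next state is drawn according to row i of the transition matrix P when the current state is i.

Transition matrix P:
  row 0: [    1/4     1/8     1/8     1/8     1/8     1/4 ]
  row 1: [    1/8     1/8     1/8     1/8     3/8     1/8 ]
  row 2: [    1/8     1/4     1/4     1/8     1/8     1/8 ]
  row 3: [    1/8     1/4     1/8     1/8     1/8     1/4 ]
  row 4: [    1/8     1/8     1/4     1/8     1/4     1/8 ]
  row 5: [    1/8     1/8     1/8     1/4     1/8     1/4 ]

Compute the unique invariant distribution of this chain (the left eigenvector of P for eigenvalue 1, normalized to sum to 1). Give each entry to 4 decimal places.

Balance equations π_j = Σ_i π_i·P[i][j]:
  π_0 = 1/4·π_0 + 1/8·π_1 + 1/8·π_2 + 1/8·π_3 + 1/8·π_4 + 1/8·π_5
  π_1 = 1/8·π_0 + 1/8·π_1 + 1/4·π_2 + 1/4·π_3 + 1/8·π_4 + 1/8·π_5
  π_2 = 1/8·π_0 + 1/8·π_1 + 1/4·π_2 + 1/8·π_3 + 1/4·π_4 + 1/8·π_5
  π_3 = 1/8·π_0 + 1/8·π_1 + 1/8·π_2 + 1/8·π_3 + 1/8·π_4 + 1/4·π_5
  π_4 = 1/8·π_0 + 3/8·π_1 + 1/8·π_2 + 1/8·π_3 + 1/4·π_4 + 1/8·π_5
  normalize: π_0 + π_1 + π_2 + π_3 + π_4 + π_5 = 1
Solving the linear system gives exactly π = [1/7, 589/3575, 4254/25025, 57/385, 679/3575, 71/385].

π = [0.1429, 0.1648, 0.1700, 0.1481, 0.1899, 0.1844]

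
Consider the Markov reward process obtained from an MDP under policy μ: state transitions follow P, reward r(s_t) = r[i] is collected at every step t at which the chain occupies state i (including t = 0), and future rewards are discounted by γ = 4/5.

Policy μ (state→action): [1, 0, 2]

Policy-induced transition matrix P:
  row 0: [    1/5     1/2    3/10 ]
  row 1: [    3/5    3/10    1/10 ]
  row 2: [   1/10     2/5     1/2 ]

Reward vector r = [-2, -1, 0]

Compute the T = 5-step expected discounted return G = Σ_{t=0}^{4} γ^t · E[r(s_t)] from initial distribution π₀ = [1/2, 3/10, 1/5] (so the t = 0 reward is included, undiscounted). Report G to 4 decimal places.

t=0: π = [0.5000, 0.3000, 0.2000], E[r] = -1.3000, γ^t·E[r] = -1.300000, running G = -1.300000
t=1: π = [0.3000, 0.4200, 0.2800], E[r] = -1.0200, γ^t·E[r] = -0.816000, running G = -2.116000
t=2: π = [0.3400, 0.3880, 0.2720], E[r] = -1.0680, γ^t·E[r] = -0.683520, running G = -2.799520
t=3: π = [0.3280, 0.3952, 0.2768], E[r] = -1.0512, γ^t·E[r] = -0.538214, running G = -3.337734
t=4: π = [0.3304, 0.3933, 0.2763], E[r] = -1.0541, γ^t·E[r] = -0.431751, running G = -3.769486

G = -3.7695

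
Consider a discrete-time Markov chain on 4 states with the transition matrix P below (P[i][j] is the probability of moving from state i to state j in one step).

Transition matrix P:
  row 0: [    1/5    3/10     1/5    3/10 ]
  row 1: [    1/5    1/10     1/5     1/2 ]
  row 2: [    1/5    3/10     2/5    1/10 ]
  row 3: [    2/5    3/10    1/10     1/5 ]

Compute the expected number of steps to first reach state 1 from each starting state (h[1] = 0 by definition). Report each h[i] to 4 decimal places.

h = [3.3333, 0.0000, 3.3333, 3.3333]

First-step conditioning: h[1] = 0; for i ≠ 1, h[i] = 1 + Σ_k P[i][k]·h[k].
  h[0] = 1 + 1/5·h[0] + 1/5·h[2] + 3/10·h[3]
  h[2] = 1 + 1/5·h[0] + 2/5·h[2] + 1/10·h[3]
  h[3] = 1 + 2/5·h[0] + 1/10·h[2] + 1/5·h[3]
Solving the 3×3 linear system over states ≠ 1 gives exactly h = [10/3, 0, 10/3, 10/3] (h[1] = 0 is the target).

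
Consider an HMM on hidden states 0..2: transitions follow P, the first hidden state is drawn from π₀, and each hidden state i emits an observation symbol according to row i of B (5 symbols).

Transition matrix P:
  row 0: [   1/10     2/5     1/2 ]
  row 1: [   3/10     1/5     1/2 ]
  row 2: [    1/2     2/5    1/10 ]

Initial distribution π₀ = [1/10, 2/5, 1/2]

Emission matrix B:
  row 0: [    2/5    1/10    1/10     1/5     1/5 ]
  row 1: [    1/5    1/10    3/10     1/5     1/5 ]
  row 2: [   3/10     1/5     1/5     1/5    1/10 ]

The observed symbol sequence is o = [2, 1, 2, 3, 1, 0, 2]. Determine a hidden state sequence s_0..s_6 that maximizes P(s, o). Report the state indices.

path = [1, 2, 1, 0, 2, 0, 1]

t=0: δ = [1.000e-02, 1.200e-01, 1.000e-01]  (obs o_0=2)
t=1: δ = [5.000e-03, 4.000e-03, 1.200e-02]  ψ = [2, 2, 1]  (obs o_1=1)
t=2: δ = [6.000e-04, 1.440e-03, 5.000e-04]  ψ = [2, 2, 0]  (obs o_2=2)
t=3: δ = [8.640e-05, 5.760e-05, 1.440e-04]  ψ = [1, 1, 1]  (obs o_3=3)
t=4: δ = [7.200e-06, 5.760e-06, 8.640e-06]  ψ = [2, 2, 0]  (obs o_4=1)
t=5: δ = [1.728e-06, 6.912e-07, 1.080e-06]  ψ = [2, 2, 0]  (obs o_5=0)
t=6: δ = [5.400e-08, 2.074e-07, 1.728e-07]  ψ = [2, 0, 0]  (obs o_6=2)
backtrack: best end state = 1; path = [1, 2, 1, 0, 2, 0, 1]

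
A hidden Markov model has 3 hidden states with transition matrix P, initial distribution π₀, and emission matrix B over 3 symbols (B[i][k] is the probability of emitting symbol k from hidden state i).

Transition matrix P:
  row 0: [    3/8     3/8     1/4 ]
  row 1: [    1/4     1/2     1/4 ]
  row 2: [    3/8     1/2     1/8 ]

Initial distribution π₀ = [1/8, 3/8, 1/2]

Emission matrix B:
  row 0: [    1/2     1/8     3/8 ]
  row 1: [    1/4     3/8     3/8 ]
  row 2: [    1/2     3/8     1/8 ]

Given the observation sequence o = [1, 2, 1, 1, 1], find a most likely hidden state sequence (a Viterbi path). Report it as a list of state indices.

t=0: δ = [1.562e-02, 1.406e-01, 1.875e-01]  (obs o_0=1)
t=1: δ = [2.637e-02, 3.516e-02, 4.395e-03]  ψ = [2, 2, 1]  (obs o_1=2)
t=2: δ = [1.236e-03, 6.592e-03, 3.296e-03]  ψ = [0, 1, 1]  (obs o_2=1)
t=3: δ = [2.060e-04, 1.236e-03, 6.180e-04]  ψ = [1, 1, 1]  (obs o_3=1)
t=4: δ = [3.862e-05, 2.317e-04, 1.159e-04]  ψ = [1, 1, 1]  (obs o_4=1)
backtrack: best end state = 1; path = [2, 1, 1, 1, 1]

path = [2, 1, 1, 1, 1]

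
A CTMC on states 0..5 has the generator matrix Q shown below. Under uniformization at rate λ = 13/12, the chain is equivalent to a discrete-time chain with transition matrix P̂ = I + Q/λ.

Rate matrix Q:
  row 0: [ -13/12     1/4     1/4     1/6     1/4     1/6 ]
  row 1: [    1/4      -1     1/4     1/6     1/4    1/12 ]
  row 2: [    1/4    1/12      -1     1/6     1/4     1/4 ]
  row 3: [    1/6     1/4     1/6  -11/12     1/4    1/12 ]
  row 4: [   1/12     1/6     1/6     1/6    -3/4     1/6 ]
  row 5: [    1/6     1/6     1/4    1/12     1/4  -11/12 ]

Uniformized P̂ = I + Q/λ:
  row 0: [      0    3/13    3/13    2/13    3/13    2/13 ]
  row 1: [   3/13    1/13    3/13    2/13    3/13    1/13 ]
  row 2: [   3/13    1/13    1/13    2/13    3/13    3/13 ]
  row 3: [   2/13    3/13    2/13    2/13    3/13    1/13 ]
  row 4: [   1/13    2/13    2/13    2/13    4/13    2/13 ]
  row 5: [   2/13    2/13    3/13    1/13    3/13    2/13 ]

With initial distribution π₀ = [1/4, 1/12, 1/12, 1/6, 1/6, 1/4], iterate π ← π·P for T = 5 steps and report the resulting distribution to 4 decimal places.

π = [0.1382, 0.1506, 0.1738, 0.1427, 0.2500, 0.1447]

t=0: π = [0.2500, 0.0833, 0.0833, 0.1667, 0.1667, 0.2500]
t=1: π = [0.1154, 0.1731, 0.1923, 0.1346, 0.2436, 0.1410]
t=2: π = [0.1455, 0.1450, 0.1721, 0.1430, 0.2495, 0.1450]
t=3: π = [0.1367, 0.1516, 0.1741, 0.1427, 0.2500, 0.1449]
t=4: π = [0.1387, 0.1503, 0.1738, 0.1427, 0.2500, 0.1446]
t=5: π = [0.1382, 0.1506, 0.1738, 0.1427, 0.2500, 0.1447]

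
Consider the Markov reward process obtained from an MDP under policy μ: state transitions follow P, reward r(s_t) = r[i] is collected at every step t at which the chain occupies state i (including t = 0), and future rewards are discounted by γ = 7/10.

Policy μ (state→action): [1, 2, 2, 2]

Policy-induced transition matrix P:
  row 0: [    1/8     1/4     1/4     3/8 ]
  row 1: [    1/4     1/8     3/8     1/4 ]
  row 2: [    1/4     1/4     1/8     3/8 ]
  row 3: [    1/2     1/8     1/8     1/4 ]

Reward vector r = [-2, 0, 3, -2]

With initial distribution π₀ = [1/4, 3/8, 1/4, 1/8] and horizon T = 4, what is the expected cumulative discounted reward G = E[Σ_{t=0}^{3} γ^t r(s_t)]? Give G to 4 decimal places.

t=0: π = [0.2500, 0.3750, 0.2500, 0.1250], E[r] = 0.0000, γ^t·E[r] = 0.000000, running G = 0.000000
t=1: π = [0.2500, 0.1875, 0.2500, 0.3125], E[r] = -0.3750, γ^t·E[r] = -0.262500, running G = -0.262500
t=2: π = [0.2969, 0.1875, 0.2031, 0.3125], E[r] = -0.6094, γ^t·E[r] = -0.298594, running G = -0.561094
t=3: π = [0.2910, 0.1875, 0.2090, 0.3125], E[r] = -0.5801, γ^t·E[r] = -0.198967, running G = -0.760061

G = -0.7601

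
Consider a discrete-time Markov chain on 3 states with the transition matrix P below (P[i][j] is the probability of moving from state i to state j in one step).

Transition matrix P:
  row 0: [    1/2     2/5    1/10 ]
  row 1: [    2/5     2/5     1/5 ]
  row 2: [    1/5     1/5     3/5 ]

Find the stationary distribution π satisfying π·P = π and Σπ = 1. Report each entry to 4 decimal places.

π = [0.3846, 0.3462, 0.2692]

Balance equations π_j = Σ_i π_i·P[i][j]:
  π_0 = 1/2·π_0 + 2/5·π_1 + 1/5·π_2
  π_1 = 2/5·π_0 + 2/5·π_1 + 1/5·π_2
  normalize: π_0 + π_1 + π_2 = 1
Solving the linear system gives exactly π = [5/13, 9/26, 7/26].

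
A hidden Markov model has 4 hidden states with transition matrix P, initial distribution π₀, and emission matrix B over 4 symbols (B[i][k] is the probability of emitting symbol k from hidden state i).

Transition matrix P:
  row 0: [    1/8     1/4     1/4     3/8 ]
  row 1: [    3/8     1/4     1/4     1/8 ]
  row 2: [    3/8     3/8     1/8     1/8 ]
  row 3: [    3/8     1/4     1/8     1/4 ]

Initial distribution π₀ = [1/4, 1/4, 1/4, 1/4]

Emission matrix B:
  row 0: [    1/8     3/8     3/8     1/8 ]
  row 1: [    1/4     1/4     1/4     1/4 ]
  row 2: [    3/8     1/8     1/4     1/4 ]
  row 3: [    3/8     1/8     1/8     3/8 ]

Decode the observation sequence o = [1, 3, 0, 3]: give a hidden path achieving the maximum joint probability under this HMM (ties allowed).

path = [0, 3, 3, 3]

t=0: δ = [9.375e-02, 6.250e-02, 3.125e-02, 3.125e-02]  (obs o_0=1)
t=1: δ = [2.930e-03, 5.859e-03, 5.859e-03, 1.318e-02]  ψ = [1, 0, 0, 0]  (obs o_1=3)
t=2: δ = [6.180e-04, 8.240e-04, 6.180e-04, 1.236e-03]  ψ = [3, 3, 3, 3]  (obs o_2=0)
t=3: δ = [5.794e-05, 7.725e-05, 5.150e-05, 1.159e-04]  ψ = [3, 3, 1, 3]  (obs o_3=3)
backtrack: best end state = 3; path = [0, 3, 3, 3]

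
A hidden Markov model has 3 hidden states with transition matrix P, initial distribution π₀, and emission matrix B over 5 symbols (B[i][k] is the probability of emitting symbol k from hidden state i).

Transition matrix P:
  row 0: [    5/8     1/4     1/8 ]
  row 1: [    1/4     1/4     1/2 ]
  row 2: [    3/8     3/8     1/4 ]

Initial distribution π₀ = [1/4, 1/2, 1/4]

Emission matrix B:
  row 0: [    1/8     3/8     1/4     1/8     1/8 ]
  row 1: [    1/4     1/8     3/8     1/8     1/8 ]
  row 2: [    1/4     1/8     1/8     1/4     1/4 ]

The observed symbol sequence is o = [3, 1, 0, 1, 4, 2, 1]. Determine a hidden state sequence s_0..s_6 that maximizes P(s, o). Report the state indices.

path = [2, 0, 0, 0, 0, 0, 0]

t=0: δ = [3.125e-02, 6.250e-02, 6.250e-02]  (obs o_0=3)
t=1: δ = [8.789e-03, 2.930e-03, 3.906e-03]  ψ = [2, 2, 1]  (obs o_1=1)
t=2: δ = [6.866e-04, 5.493e-04, 3.662e-04]  ψ = [0, 0, 1]  (obs o_2=0)
t=3: δ = [1.609e-04, 2.146e-05, 3.433e-05]  ψ = [0, 0, 1]  (obs o_3=1)
t=4: δ = [1.257e-05, 5.029e-06, 5.029e-06]  ψ = [0, 0, 0]  (obs o_4=4)
t=5: δ = [1.965e-06, 1.179e-06, 3.143e-07]  ψ = [0, 0, 1]  (obs o_5=2)
t=6: δ = [4.604e-07, 6.139e-08, 7.367e-08]  ψ = [0, 0, 1]  (obs o_6=1)
backtrack: best end state = 0; path = [2, 0, 0, 0, 0, 0, 0]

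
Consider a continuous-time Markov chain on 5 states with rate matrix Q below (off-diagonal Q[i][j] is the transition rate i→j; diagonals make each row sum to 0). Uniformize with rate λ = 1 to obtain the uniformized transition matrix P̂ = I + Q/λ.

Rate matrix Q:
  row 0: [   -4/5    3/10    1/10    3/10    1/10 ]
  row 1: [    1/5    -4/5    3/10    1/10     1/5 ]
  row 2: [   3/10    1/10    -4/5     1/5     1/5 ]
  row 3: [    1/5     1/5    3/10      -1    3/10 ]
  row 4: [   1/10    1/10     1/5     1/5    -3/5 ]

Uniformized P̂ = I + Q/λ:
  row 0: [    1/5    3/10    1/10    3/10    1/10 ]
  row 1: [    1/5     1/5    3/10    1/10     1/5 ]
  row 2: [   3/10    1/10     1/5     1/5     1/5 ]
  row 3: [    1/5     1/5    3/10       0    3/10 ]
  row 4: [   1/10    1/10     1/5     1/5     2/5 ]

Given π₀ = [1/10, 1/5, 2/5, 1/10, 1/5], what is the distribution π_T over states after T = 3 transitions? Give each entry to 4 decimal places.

t=0: π = [0.1000, 0.2000, 0.4000, 0.1000, 0.2000]
t=1: π = [0.2200, 0.1500, 0.2200, 0.1700, 0.2400]
t=2: π = [0.1980, 0.1760, 0.2100, 0.1730, 0.2430]
t=3: π = [0.1967, 0.1745, 0.2151, 0.1676, 0.2461]

π = [0.1967, 0.1745, 0.2151, 0.1676, 0.2461]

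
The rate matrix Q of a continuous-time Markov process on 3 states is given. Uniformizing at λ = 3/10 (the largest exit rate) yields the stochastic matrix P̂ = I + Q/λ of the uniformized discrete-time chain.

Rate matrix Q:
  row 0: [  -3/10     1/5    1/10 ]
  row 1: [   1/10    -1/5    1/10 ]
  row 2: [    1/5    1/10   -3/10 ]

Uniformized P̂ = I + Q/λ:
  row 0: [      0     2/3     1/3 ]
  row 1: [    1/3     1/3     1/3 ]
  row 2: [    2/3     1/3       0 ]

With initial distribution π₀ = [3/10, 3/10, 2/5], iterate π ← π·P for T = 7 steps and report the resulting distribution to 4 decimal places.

t=0: π = [0.3000, 0.3000, 0.4000]
t=1: π = [0.3667, 0.4333, 0.2000]
t=2: π = [0.2778, 0.4556, 0.2667]
t=3: π = [0.3296, 0.4259, 0.2444]
t=4: π = [0.3049, 0.4432, 0.2519]
t=5: π = [0.3156, 0.4350, 0.2494]
t=6: π = [0.3112, 0.4385, 0.2502]
t=7: π = [0.3130, 0.4371, 0.2499]

π = [0.3130, 0.4371, 0.2499]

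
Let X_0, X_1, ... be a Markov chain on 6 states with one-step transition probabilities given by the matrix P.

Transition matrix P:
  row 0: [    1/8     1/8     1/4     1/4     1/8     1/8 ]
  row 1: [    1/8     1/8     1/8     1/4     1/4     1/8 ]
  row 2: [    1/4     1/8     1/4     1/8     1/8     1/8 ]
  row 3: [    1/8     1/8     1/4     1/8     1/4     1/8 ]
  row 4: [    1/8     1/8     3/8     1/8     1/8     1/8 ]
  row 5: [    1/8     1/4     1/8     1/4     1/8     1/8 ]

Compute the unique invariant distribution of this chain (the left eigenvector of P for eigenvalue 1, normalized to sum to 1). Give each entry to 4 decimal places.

π = [0.1547, 0.1406, 0.2374, 0.1775, 0.1648, 0.1250]

Balance equations π_j = Σ_i π_i·P[i][j]:
  π_0 = 1/8·π_0 + 1/8·π_1 + 1/4·π_2 + 1/8·π_3 + 1/8·π_4 + 1/8·π_5
  π_1 = 1/8·π_0 + 1/8·π_1 + 1/8·π_2 + 1/8·π_3 + 1/8·π_4 + 1/4·π_5
  π_2 = 1/4·π_0 + 1/8·π_1 + 1/4·π_2 + 1/4·π_3 + 3/8·π_4 + 1/8·π_5
  π_3 = 1/4·π_0 + 1/4·π_1 + 1/8·π_2 + 1/8·π_3 + 1/8·π_4 + 1/4·π_5
  π_4 = 1/8·π_0 + 1/4·π_1 + 1/8·π_2 + 1/4·π_3 + 1/8·π_4 + 1/8·π_5
  normalize: π_0 + π_1 + π_2 + π_3 + π_4 + π_5 = 1
Solving the linear system gives exactly π = [5791/37440, 9/64, 1111/4680, 6647/37440, 6169/37440, 1/8].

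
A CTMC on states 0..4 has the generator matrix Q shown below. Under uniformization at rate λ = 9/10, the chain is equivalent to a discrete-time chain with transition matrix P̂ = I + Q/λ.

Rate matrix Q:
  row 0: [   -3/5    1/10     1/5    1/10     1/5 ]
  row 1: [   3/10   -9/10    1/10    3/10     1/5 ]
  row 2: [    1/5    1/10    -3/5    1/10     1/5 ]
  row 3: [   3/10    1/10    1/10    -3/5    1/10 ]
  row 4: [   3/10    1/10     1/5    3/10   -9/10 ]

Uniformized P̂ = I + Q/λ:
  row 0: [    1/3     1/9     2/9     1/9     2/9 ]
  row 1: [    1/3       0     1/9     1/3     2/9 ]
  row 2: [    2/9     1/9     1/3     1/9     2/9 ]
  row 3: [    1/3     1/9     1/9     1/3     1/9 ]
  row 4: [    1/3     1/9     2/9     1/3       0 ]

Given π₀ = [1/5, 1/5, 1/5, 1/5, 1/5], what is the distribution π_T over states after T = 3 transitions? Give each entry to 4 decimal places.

t=0: π = [0.2000, 0.2000, 0.2000, 0.2000, 0.2000]
t=1: π = [0.3111, 0.0889, 0.2000, 0.2444, 0.1556]
t=2: π = [0.3111, 0.1012, 0.2074, 0.2198, 0.1605]
t=3: π = [0.3103, 0.0999, 0.2096, 0.2181, 0.1621]

π = [0.3103, 0.0999, 0.2096, 0.2181, 0.1621]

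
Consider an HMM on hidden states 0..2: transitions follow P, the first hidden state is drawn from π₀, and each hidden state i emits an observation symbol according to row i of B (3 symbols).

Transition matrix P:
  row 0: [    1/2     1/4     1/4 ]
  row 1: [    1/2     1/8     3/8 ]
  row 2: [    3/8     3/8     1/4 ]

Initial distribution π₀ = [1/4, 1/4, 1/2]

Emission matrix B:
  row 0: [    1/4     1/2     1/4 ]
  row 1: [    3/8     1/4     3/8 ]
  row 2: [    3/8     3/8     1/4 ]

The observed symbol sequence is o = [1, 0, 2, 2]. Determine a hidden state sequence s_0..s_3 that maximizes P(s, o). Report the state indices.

t=0: δ = [1.250e-01, 6.250e-02, 1.875e-01]  (obs o_0=1)
t=1: δ = [1.758e-02, 2.637e-02, 1.758e-02]  ψ = [2, 2, 2]  (obs o_1=0)
t=2: δ = [3.296e-03, 2.472e-03, 2.472e-03]  ψ = [1, 2, 1]  (obs o_2=2)
t=3: δ = [4.120e-04, 3.476e-04, 2.317e-04]  ψ = [0, 2, 1]  (obs o_3=2)
backtrack: best end state = 0; path = [2, 1, 0, 0]

path = [2, 1, 0, 0]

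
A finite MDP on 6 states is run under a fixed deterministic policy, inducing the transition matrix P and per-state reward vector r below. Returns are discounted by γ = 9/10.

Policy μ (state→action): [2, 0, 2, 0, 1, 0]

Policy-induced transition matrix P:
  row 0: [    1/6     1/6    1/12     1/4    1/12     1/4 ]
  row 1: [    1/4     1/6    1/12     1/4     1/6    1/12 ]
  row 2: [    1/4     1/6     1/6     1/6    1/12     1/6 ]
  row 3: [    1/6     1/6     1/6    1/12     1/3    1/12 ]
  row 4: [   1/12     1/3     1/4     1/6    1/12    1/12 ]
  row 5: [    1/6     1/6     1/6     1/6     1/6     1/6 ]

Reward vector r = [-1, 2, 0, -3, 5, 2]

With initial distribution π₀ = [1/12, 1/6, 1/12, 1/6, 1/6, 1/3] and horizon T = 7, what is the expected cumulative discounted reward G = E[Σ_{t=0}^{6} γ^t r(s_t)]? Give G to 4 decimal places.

t=0: π = [0.0833, 0.1667, 0.0833, 0.1667, 0.1667, 0.3333], E[r] = 1.2500, γ^t·E[r] = 1.250000, running G = 1.250000
t=1: π = [0.1736, 0.1944, 0.1597, 0.1736, 0.1667, 0.1319], E[r] = 0.7917, γ^t·E[r] = 0.712500, running G = 1.962500
t=2: π = [0.1823, 0.1944, 0.1499, 0.1829, 0.1539, 0.1366], E[r] = 0.7008, γ^t·E[r] = 0.567656, running G = 2.530156
t=3: π = [0.1825, 0.1923, 0.1481, 0.1828, 0.1566, 0.1376], E[r] = 0.7120, γ^t·E[r] = 0.519047, running G = 3.049203
t=4: π = [0.1820, 0.1928, 0.1485, 0.1827, 0.1565, 0.1376], E[r] = 0.7133, γ^t·E[r] = 0.468020, running G = 3.517223
t=5: π = [0.1821, 0.1928, 0.1485, 0.1827, 0.1565, 0.1375], E[r] = 0.7131, γ^t·E[r] = 0.421063, running G = 3.938286
t=6: π = [0.1821, 0.1928, 0.1485, 0.1827, 0.1565, 0.1375], E[r] = 0.7130, γ^t·E[r] = 0.378943, running G = 4.317229

G = 4.3172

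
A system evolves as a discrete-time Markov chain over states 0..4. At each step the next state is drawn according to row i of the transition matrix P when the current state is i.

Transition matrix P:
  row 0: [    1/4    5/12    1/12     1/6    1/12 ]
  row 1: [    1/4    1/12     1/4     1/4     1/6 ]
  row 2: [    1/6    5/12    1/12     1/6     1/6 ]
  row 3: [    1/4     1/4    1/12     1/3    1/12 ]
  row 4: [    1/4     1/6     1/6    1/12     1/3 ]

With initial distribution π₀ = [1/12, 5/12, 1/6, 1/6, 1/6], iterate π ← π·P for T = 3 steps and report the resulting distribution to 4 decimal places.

π = [0.2390, 0.2536, 0.1412, 0.2101, 0.1562]

t=0: π = [0.0833, 0.4167, 0.1667, 0.1667, 0.1667]
t=1: π = [0.2361, 0.2083, 0.1667, 0.2153, 0.1736]
t=2: π = [0.2361, 0.2679, 0.1325, 0.2054, 0.1580]
t=3: π = [0.2390, 0.2536, 0.1412, 0.2101, 0.1562]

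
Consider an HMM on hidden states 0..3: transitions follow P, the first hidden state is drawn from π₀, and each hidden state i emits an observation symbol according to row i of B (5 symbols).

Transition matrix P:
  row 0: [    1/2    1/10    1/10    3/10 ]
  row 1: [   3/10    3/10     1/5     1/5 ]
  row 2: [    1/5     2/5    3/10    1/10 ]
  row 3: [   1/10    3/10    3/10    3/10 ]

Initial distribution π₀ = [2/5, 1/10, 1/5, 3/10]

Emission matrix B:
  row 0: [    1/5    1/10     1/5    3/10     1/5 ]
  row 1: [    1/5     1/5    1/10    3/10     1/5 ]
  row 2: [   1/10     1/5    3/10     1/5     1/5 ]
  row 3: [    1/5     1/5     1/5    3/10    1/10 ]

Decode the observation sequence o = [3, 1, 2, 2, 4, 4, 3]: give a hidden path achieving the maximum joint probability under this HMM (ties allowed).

path = [0, 0, 0, 0, 0, 0, 0]

t=0: δ = [1.200e-01, 3.000e-02, 4.000e-02, 9.000e-02]  (obs o_0=3)
t=1: δ = [6.000e-03, 5.400e-03, 5.400e-03, 7.200e-03]  ψ = [0, 3, 3, 0]  (obs o_1=1)
t=2: δ = [6.000e-04, 2.160e-04, 6.480e-04, 4.320e-04]  ψ = [0, 2, 3, 3]  (obs o_2=2)
t=3: δ = [6.000e-05, 2.592e-05, 5.832e-05, 3.600e-05]  ψ = [0, 2, 2, 0]  (obs o_3=2)
t=4: δ = [6.000e-06, 4.666e-06, 3.499e-06, 1.800e-06]  ψ = [0, 2, 2, 0]  (obs o_4=4)
t=5: δ = [6.000e-07, 2.799e-07, 2.100e-07, 1.800e-07]  ψ = [0, 1, 2, 0]  (obs o_5=4)
t=6: δ = [9.000e-08, 2.519e-08, 1.260e-08, 5.400e-08]  ψ = [0, 1, 2, 0]  (obs o_6=3)
backtrack: best end state = 0; path = [0, 0, 0, 0, 0, 0, 0]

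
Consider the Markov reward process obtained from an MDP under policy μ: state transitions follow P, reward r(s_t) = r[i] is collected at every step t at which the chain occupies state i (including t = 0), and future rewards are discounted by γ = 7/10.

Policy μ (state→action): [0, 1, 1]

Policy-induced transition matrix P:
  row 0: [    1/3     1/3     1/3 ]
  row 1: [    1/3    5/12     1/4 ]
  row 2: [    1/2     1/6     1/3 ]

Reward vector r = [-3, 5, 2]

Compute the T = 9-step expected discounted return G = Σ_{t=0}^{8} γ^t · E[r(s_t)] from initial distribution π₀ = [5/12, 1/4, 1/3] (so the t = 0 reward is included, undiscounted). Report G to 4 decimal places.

G = 2.8267

t=0: π = [0.4167, 0.2500, 0.3333], E[r] = 0.6667, γ^t·E[r] = 0.666667, running G = 0.666667
t=1: π = [0.3889, 0.2986, 0.3125], E[r] = 0.9514, γ^t·E[r] = 0.665972, running G = 1.332639
t=2: π = [0.3854, 0.3061, 0.3084], E[r] = 0.9913, γ^t·E[r] = 0.485747, running G = 1.818385
t=3: π = [0.3847, 0.3074, 0.3078], E[r] = 0.9986, γ^t·E[r] = 0.342520, running G = 2.160906
t=4: π = [0.3846, 0.3076, 0.3077], E[r] = 0.9998, γ^t·E[r] = 0.240043, running G = 2.400949
t=5: π = [0.3846, 0.3077, 0.3077], E[r] = 1.0000, γ^t·E[r] = 0.168063, running G = 2.569012
t=6: π = [0.3846, 0.3077, 0.3077], E[r] = 1.0000, γ^t·E[r] = 0.117648, running G = 2.686660
t=7: π = [0.3846, 0.3077, 0.3077], E[r] = 1.0000, γ^t·E[r] = 0.082354, running G = 2.769015
t=8: π = [0.3846, 0.3077, 0.3077], E[r] = 1.0000, γ^t·E[r] = 0.057648, running G = 2.826663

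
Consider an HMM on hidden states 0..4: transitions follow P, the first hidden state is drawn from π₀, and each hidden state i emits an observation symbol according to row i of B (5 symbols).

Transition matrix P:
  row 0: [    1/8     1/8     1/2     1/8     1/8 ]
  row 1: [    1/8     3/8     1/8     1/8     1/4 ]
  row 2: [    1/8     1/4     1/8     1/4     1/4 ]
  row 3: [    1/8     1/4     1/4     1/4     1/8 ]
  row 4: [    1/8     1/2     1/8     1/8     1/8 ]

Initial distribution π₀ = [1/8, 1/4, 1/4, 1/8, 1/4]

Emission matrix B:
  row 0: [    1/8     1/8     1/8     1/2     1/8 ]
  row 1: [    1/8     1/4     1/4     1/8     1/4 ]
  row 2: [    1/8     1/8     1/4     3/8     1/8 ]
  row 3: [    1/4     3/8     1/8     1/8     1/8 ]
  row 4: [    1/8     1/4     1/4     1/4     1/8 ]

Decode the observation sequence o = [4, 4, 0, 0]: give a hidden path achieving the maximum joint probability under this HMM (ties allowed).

path = [1, 1, 1, 1]

t=0: δ = [1.562e-02, 6.250e-02, 3.125e-02, 1.562e-02, 3.125e-02]  (obs o_0=4)
t=1: δ = [9.766e-04, 5.859e-03, 9.766e-04, 9.766e-04, 1.953e-03]  ψ = [1, 1, 0, 1, 1]  (obs o_1=4)
t=2: δ = [9.155e-05, 2.747e-04, 9.155e-05, 1.831e-04, 1.831e-04]  ψ = [1, 1, 1, 1, 1]  (obs o_2=0)
t=3: δ = [4.292e-06, 1.287e-05, 5.722e-06, 1.144e-05, 8.583e-06]  ψ = [1, 1, 0, 3, 1]  (obs o_3=0)
backtrack: best end state = 1; path = [1, 1, 1, 1]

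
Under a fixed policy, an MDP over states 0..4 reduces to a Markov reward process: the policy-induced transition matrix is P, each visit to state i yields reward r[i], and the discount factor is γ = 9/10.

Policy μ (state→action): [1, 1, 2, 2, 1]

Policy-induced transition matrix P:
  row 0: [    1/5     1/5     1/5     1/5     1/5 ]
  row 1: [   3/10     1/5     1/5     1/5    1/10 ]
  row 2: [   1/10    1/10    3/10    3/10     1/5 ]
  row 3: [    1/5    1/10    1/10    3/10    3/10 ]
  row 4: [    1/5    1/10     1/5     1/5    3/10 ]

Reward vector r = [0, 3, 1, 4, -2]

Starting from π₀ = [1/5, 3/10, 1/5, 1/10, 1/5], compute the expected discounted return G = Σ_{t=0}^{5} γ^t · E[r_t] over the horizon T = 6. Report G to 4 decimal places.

t=0: π = [0.2000, 0.3000, 0.2000, 0.1000, 0.2000], E[r] = 1.1000, γ^t·E[r] = 1.100000, running G = 1.100000
t=1: π = [0.2100, 0.1500, 0.2100, 0.2300, 0.2000], E[r] = 1.1800, γ^t·E[r] = 1.062000, running G = 2.162000
t=2: π = [0.1940, 0.1360, 0.1980, 0.2440, 0.2280], E[r] = 1.1260, γ^t·E[r] = 0.912060, running G = 3.074060
t=3: π = [0.1938, 0.1330, 0.1954, 0.2442, 0.2336], E[r] = 1.1040, γ^t·E[r] = 0.804816, running G = 3.878876
t=4: π = [0.1938, 0.1327, 0.1951, 0.2440, 0.2345], E[r] = 1.1000, γ^t·E[r] = 0.721736, running G = 4.600612
t=5: π = [0.1938, 0.1326, 0.1951, 0.2439, 0.2346], E[r] = 1.0995, γ^t·E[r] = 0.649260, running G = 5.249873

G = 5.2499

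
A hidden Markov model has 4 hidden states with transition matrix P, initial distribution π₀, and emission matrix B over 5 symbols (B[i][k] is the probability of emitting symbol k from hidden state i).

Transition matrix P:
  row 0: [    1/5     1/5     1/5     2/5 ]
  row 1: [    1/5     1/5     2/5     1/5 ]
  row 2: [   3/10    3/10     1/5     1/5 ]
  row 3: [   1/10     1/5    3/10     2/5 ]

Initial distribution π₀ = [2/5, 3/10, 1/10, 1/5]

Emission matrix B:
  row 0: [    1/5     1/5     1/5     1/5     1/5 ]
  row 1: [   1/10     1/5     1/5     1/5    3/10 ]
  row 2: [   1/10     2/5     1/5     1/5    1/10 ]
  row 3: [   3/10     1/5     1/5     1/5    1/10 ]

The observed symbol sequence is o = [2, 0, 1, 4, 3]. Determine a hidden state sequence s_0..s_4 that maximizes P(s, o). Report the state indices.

t=0: δ = [8.000e-02, 6.000e-02, 2.000e-02, 4.000e-02]  (obs o_0=2)
t=1: δ = [3.200e-03, 1.600e-03, 2.400e-03, 9.600e-03]  ψ = [0, 0, 1, 0]  (obs o_1=0)
t=2: δ = [1.920e-04, 3.840e-04, 1.152e-03, 7.680e-04]  ψ = [3, 3, 3, 3]  (obs o_2=1)
t=3: δ = [6.912e-05, 1.037e-04, 2.304e-05, 3.072e-05]  ψ = [2, 2, 2, 3]  (obs o_3=4)
t=4: δ = [4.147e-06, 4.147e-06, 8.294e-06, 5.530e-06]  ψ = [1, 1, 1, 0]  (obs o_4=3)
backtrack: best end state = 2; path = [0, 3, 2, 1, 2]

path = [0, 3, 2, 1, 2]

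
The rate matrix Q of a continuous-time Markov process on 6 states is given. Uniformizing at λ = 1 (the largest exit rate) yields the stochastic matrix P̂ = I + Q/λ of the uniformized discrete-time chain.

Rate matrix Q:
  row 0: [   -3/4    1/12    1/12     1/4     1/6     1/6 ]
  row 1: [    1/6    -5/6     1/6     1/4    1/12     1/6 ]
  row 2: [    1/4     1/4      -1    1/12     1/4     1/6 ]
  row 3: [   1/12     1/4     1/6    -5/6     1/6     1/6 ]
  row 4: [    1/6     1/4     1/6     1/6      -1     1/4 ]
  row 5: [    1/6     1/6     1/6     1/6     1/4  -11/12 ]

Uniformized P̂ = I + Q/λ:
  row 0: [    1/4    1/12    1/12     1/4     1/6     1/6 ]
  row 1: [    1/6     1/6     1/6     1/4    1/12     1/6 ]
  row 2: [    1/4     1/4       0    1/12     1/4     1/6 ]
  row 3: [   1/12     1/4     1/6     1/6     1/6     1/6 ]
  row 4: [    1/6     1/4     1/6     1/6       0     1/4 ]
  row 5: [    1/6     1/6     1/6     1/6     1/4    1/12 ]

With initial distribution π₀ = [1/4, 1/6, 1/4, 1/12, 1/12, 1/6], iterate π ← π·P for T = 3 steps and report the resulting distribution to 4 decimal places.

t=0: π = [0.2500, 0.1667, 0.2500, 0.0833, 0.0833, 0.1667]
t=1: π = [0.2014, 0.1806, 0.1042, 0.1806, 0.1736, 0.1597]
t=2: π = [0.1771, 0.1881, 0.1325, 0.1898, 0.1447, 0.1678]
t=3: π = [0.1766, 0.1908, 0.1298, 0.1861, 0.1519, 0.1647]

π = [0.1766, 0.1908, 0.1298, 0.1861, 0.1519, 0.1647]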